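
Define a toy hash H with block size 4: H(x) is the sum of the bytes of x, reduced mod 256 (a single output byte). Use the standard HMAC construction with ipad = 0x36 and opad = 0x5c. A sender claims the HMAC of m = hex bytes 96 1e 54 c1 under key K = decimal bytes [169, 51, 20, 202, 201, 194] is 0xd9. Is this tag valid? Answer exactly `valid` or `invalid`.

Key decimal bytes [169, 51, 20, 202, 201, 194] = a9 33 14 ca c9 c2 is 6 bytes > B = 4, so hash it first: H(key) = 45, then zero-pad to 4 bytes: K' = 45 00 00 00.
K' ⊕ ipad = 73 36 36 36; K' ⊕ opad = 19 5c 5c 5c.
Inner hash: sum = 115+54+54+54+150+30+84+193 = 734; mod 256 = 222 → de.
Outer hash (recomputed tag): sum = 25+92+92+92+222 = 523; mod 256 = 11 → 0b.
Recomputed tag = 0b; claimed = d9 → mismatch.

invalid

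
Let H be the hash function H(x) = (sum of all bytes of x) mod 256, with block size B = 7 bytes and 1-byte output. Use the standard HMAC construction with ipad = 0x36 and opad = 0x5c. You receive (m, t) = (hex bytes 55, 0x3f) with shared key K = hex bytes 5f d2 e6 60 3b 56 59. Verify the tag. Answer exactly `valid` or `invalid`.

invalid

Key hex bytes 5f d2 e6 60 3b 56 59 is exactly B = 7 bytes: K' = 5f d2 e6 60 3b 56 59.
K' ⊕ ipad = 69 e4 d0 56 0d 60 6f; K' ⊕ opad = 03 8e ba 3c 67 0a 05.
Inner hash: sum = 105+228+208+86+13+96+111+85 = 932; mod 256 = 164 → a4.
Outer hash (recomputed tag): sum = 3+142+186+60+103+10+5+164 = 673; mod 256 = 161 → a1.
Recomputed tag = a1; claimed = 3f → mismatch.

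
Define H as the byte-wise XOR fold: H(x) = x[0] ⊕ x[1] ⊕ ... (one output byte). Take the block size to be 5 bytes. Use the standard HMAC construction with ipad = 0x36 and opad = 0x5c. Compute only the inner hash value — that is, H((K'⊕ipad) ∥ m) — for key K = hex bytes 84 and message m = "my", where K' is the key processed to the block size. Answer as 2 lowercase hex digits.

a6

Key hex bytes 84 is 1 byte ≤ B = 5; zero-pad to 5 bytes: K' = 84 00 00 00 00.
K' ⊕ ipad = b2 36 36 36 36.
Inner input = b2 36 36 36 36 ∥ 6d 79.
Inner hash: XOR b2⊕36⊕36⊕36⊕36⊕6d⊕79 = a6.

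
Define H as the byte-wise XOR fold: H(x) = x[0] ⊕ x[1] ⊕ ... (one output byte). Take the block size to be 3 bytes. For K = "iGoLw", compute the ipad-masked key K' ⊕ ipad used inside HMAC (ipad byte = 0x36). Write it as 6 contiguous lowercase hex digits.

4c3636

Key "iGoLw" = 69 47 6f 4c 77 is 5 bytes > B = 3, so hash it first: H(key) = 7a, then zero-pad to 3 bytes: K' = 7a 00 00.
XOR each byte with 0x36: 7a⊕36=4c, 00⊕36=36, 00⊕36=36.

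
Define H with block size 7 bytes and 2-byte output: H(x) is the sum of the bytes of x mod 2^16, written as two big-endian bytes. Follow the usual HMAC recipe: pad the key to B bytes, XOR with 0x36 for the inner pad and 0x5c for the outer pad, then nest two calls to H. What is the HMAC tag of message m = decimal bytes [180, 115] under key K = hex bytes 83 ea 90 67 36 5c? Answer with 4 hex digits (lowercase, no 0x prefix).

Key hex bytes 83 ea 90 67 36 5c is 6 bytes ≤ B = 7; zero-pad to 7 bytes: K' = 83 ea 90 67 36 5c 00.
K' ⊕ ipad = b5 dc a6 51 00 6a 36.  K' ⊕ opad = df b6 cc 3b 6a 00 5c.
Inner input = (K'⊕ipad) ∥ m = b5 dc a6 51 00 6a 36 ∥ b4 73.
Inner hash: sum = 181+220+166+81+0+106+54+180+115 = 1103 → 04 4f.
Outer input = (K'⊕opad) ∥ inner = df b6 cc 3b 6a 00 5c ∥ 04 4f.
Outer hash (tag): sum = 223+182+204+59+106+0+92+4+79 = 949 → 03 b5.

03b5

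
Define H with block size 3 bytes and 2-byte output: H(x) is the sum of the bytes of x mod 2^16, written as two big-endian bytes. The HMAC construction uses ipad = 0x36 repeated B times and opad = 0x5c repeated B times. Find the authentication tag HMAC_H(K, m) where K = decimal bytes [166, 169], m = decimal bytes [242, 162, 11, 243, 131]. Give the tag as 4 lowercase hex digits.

02c9

Key decimal bytes [166, 169] = a6 a9 is 2 bytes ≤ B = 3; zero-pad to 3 bytes: K' = a6 a9 00.
K' ⊕ ipad = 90 9f 36.  K' ⊕ opad = fa f5 5c.
Inner input = (K'⊕ipad) ∥ m = 90 9f 36 ∥ f2 a2 0b f3 83.
Inner hash: sum = 144+159+54+242+162+11+243+131 = 1146 → 04 7a.
Outer input = (K'⊕opad) ∥ inner = fa f5 5c ∥ 04 7a.
Outer hash (tag): sum = 250+245+92+4+122 = 713 → 02 c9.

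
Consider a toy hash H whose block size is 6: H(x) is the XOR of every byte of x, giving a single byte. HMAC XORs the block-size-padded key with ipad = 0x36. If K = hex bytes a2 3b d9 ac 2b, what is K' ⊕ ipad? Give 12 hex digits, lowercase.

940def9a1d36

Key hex bytes a2 3b d9 ac 2b is 5 bytes ≤ B = 6; zero-pad to 6 bytes: K' = a2 3b d9 ac 2b 00.
XOR each byte with 0x36: a2⊕36=94, 3b⊕36=0d, d9⊕36=ef, ac⊕36=9a, 2b⊕36=1d, 00⊕36=36.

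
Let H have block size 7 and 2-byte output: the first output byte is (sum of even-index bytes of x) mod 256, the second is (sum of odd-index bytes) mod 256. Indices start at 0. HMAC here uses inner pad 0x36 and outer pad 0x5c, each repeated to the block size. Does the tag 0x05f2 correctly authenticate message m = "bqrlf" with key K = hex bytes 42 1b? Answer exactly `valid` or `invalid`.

valid

Key hex bytes 42 1b is 2 bytes ≤ B = 7; zero-pad to 7 bytes: K' = 42 1b 00 00 00 00 00.
K' ⊕ ipad = 74 2d 36 36 36 36 36; K' ⊕ opad = 1e 47 5c 5c 5c 5c 5c.
Inner hash: even-index sum = 499 mod 256 = 243; odd-index sum = 467 mod 256 = 211 → f3 d3.
Outer hash (recomputed tag): even-index sum = 517 mod 256 = 5; odd-index sum = 498 mod 256 = 242 → 05 f2.
Recomputed tag = 05f2; claimed = 05f2 → match.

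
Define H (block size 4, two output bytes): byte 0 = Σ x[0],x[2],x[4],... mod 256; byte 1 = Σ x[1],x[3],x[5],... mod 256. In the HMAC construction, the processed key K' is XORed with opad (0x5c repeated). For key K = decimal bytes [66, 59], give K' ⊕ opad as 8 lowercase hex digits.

1e675c5c

Key decimal bytes [66, 59] = 42 3b is 2 bytes ≤ B = 4; zero-pad to 4 bytes: K' = 42 3b 00 00.
XOR each byte with 0x5c: 42⊕5c=1e, 3b⊕5c=67, 00⊕5c=5c, 00⊕5c=5c.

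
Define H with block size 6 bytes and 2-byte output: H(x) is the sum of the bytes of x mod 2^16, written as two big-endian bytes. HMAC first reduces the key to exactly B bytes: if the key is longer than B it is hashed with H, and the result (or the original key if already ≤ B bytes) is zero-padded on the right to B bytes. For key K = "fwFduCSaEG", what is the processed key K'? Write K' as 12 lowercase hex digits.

|K| = 10 > B = 6, so first hash the key.
H(K): sum = 102+119+70+100+117+67+83+97+69+71 = 895 → 03 7f.
Zero-pad H(K) = 03 7f to 6 bytes: K' = 03 7f 00 00 00 00.

037f00000000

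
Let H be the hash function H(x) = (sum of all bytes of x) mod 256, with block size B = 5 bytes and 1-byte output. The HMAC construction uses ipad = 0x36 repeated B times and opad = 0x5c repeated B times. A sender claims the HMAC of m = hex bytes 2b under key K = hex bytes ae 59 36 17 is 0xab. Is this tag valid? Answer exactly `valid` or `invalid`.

Key hex bytes ae 59 36 17 is 4 bytes ≤ B = 5; zero-pad to 5 bytes: K' = ae 59 36 17 00.
K' ⊕ ipad = 98 6f 00 21 36; K' ⊕ opad = f2 05 6a 4b 5c.
Inner hash: sum = 152+111+0+33+54+43 = 393; mod 256 = 137 → 89.
Outer hash (recomputed tag): sum = 242+5+106+75+92+137 = 657; mod 256 = 145 → 91.
Recomputed tag = 91; claimed = ab → mismatch.

invalid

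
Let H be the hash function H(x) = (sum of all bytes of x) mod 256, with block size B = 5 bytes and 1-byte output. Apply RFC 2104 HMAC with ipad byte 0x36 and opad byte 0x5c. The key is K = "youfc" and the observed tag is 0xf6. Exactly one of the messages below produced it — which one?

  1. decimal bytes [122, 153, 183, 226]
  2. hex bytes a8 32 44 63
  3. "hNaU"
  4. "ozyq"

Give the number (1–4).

3

Key "youfc" = 79 6f 75 66 63 is exactly B = 5 bytes: K' = 79 6f 75 66 63.
K' ⊕ ipad = 4f 59 43 50 55; K' ⊕ opad = 25 33 29 3a 3f.
m1: inner = H(4f 59 43 50 55 7a 99 b7 e2) = 3c; tag = H(25 33 29 3a 3f 3c) = 36
m2: inner = H(4f 59 43 50 55 a8 32 44 63) = 11; tag = H(25 33 29 3a 3f 11) = 0b
m3: inner = H(4f 59 43 50 55 68 4e 61 55) = fc; tag = H(25 33 29 3a 3f fc) = f6 ← matches
m4: inner = H(4f 59 43 50 55 6f 7a 79 71) = 63; tag = H(25 33 29 3a 3f 63) = 5d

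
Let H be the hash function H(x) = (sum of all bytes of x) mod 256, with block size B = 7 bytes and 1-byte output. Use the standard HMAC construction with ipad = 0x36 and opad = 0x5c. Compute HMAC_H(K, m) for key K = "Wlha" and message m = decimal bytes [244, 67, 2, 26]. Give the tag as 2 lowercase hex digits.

Key "Wlha" = 57 6c 68 61 is 4 bytes ≤ B = 7; zero-pad to 7 bytes: K' = 57 6c 68 61 00 00 00.
K' ⊕ ipad = 61 5a 5e 57 36 36 36.  K' ⊕ opad = 0b 30 34 3d 5c 5c 5c.
Inner input = (K'⊕ipad) ∥ m = 61 5a 5e 57 36 36 36 ∥ f4 43 02 1a.
Inner hash: sum = 97+90+94+87+54+54+54+244+67+2+26 = 869; mod 256 = 101 → 65.
Outer input = (K'⊕opad) ∥ inner = 0b 30 34 3d 5c 5c 5c ∥ 65.
Outer hash (tag): sum = 11+48+52+61+92+92+92+101 = 549; mod 256 = 37 → 25.

25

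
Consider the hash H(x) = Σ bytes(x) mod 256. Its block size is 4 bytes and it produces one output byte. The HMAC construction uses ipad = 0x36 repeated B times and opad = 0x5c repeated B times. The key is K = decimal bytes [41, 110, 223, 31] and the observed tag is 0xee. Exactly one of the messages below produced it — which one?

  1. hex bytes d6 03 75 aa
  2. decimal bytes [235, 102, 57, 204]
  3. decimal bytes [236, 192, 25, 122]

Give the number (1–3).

Key decimal bytes [41, 110, 223, 31] = 29 6e df 1f is exactly B = 4 bytes: K' = 29 6e df 1f.
K' ⊕ ipad = 1f 58 e9 29; K' ⊕ opad = 75 32 83 43.
m1: inner = H(1f 58 e9 29 d6 03 75 aa) = 81; tag = H(75 32 83 43 81) = ee ← matches
m2: inner = H(1f 58 e9 29 eb 66 39 cc) = df; tag = H(75 32 83 43 df) = 4c
m3: inner = H(1f 58 e9 29 ec c0 19 7a) = c8; tag = H(75 32 83 43 c8) = 35

1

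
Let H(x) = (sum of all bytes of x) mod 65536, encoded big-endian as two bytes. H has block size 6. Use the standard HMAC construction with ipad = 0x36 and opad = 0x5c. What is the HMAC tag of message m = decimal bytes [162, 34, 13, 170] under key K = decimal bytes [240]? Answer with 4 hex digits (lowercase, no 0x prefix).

Key decimal bytes [240] = f0 is 1 byte ≤ B = 6; zero-pad to 6 bytes: K' = f0 00 00 00 00 00.
K' ⊕ ipad = c6 36 36 36 36 36.  K' ⊕ opad = ac 5c 5c 5c 5c 5c.
Inner input = (K'⊕ipad) ∥ m = c6 36 36 36 36 36 ∥ a2 22 0d aa.
Inner hash: sum = 198+54+54+54+54+54+162+34+13+170 = 847 → 03 4f.
Outer input = (K'⊕opad) ∥ inner = ac 5c 5c 5c 5c 5c ∥ 03 4f.
Outer hash (tag): sum = 172+92+92+92+92+92+3+79 = 714 → 02 ca.

02ca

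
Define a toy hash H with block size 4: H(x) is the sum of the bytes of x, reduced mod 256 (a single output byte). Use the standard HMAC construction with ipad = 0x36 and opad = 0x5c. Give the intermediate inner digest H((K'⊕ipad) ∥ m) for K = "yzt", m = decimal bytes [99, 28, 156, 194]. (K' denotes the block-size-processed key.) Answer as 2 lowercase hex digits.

f0

Key "yzt" = 79 7a 74 is 3 bytes ≤ B = 4; zero-pad to 4 bytes: K' = 79 7a 74 00.
K' ⊕ ipad = 4f 4c 42 36.
Inner input = 4f 4c 42 36 ∥ 63 1c 9c c2.
Inner hash: sum = 79+76+66+54+99+28+156+194 = 752; mod 256 = 240 → f0.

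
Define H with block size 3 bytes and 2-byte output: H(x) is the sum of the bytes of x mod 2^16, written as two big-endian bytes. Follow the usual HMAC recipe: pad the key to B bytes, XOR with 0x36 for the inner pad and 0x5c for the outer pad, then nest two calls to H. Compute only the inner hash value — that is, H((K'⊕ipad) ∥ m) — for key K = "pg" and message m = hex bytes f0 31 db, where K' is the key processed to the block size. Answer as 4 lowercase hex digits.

02c9

Key "pg" = 70 67 is 2 bytes ≤ B = 3; zero-pad to 3 bytes: K' = 70 67 00.
K' ⊕ ipad = 46 51 36.
Inner input = 46 51 36 ∥ f0 31 db.
Inner hash: sum = 70+81+54+240+49+219 = 713 → 02 c9.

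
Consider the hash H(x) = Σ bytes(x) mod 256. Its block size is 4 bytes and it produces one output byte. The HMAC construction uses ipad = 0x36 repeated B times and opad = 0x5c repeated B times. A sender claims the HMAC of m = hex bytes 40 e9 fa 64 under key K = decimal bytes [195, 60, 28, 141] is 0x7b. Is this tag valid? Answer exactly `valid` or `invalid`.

valid

Key decimal bytes [195, 60, 28, 141] = c3 3c 1c 8d is exactly B = 4 bytes: K' = c3 3c 1c 8d.
K' ⊕ ipad = f5 0a 2a bb; K' ⊕ opad = 9f 60 40 d1.
Inner hash: sum = 245+10+42+187+64+233+250+100 = 1131; mod 256 = 107 → 6b.
Outer hash (recomputed tag): sum = 159+96+64+209+107 = 635; mod 256 = 123 → 7b.
Recomputed tag = 7b; claimed = 7b → match.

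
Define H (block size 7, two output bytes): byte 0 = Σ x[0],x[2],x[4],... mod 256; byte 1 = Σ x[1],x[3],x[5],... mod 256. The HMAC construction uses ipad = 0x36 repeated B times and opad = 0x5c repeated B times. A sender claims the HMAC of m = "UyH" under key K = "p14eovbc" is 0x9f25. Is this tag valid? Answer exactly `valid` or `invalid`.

invalid

Key "p14eovbc" = 70 31 34 65 6f 76 62 63 is 8 bytes > B = 7, so hash it first: H(key) = 75 6f, then zero-pad to 7 bytes: K' = 75 6f 00 00 00 00 00.
K' ⊕ ipad = 43 59 36 36 36 36 36; K' ⊕ opad = 29 33 5c 5c 5c 5c 5c.
Inner hash: even-index sum = 350 mod 256 = 94; odd-index sum = 354 mod 256 = 98 → 5e 62.
Outer hash (recomputed tag): even-index sum = 415 mod 256 = 159; odd-index sum = 329 mod 256 = 73 → 9f 49.
Recomputed tag = 9f49; claimed = 9f25 → mismatch.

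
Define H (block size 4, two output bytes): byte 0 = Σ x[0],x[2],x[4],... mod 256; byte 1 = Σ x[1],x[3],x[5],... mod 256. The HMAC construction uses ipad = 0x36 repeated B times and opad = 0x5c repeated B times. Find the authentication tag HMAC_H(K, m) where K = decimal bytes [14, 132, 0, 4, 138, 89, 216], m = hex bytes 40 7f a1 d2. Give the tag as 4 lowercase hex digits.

e577

Key decimal bytes [14, 132, 0, 4, 138, 89, 216] = 0e 84 00 04 8a 59 d8 is 7 bytes > B = 4, so hash it first: H(key) = 70 e1, then zero-pad to 4 bytes: K' = 70 e1 00 00.
K' ⊕ ipad = 46 d7 36 36.  K' ⊕ opad = 2c bd 5c 5c.
Inner input = (K'⊕ipad) ∥ m = 46 d7 36 36 ∥ 40 7f a1 d2.
Inner hash: even-index sum = 349 mod 256 = 93; odd-index sum = 606 mod 256 = 94 → 5d 5e.
Outer input = (K'⊕opad) ∥ inner = 2c bd 5c 5c ∥ 5d 5e.
Outer hash (tag): even-index sum = 229 mod 256 = 229; odd-index sum = 375 mod 256 = 119 → e5 77.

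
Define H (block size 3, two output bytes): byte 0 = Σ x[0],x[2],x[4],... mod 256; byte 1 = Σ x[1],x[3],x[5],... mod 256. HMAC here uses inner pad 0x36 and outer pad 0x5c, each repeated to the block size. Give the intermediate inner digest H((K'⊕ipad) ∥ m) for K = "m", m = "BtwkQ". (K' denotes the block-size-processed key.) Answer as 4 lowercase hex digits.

7040

Key "m" = 6d is 1 byte ≤ B = 3; zero-pad to 3 bytes: K' = 6d 00 00.
K' ⊕ ipad = 5b 36 36.
Inner input = 5b 36 36 ∥ 42 74 77 6b 51.
Inner hash: even-index sum = 368 mod 256 = 112; odd-index sum = 320 mod 256 = 64 → 70 40.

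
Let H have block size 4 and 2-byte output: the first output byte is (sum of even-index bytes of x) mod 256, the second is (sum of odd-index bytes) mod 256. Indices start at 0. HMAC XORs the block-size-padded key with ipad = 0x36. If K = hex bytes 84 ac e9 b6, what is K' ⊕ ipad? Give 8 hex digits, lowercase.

b29adf80

Key hex bytes 84 ac e9 b6 is exactly B = 4 bytes: K' = 84 ac e9 b6.
XOR each byte with 0x36: 84⊕36=b2, ac⊕36=9a, e9⊕36=df, b6⊕36=80.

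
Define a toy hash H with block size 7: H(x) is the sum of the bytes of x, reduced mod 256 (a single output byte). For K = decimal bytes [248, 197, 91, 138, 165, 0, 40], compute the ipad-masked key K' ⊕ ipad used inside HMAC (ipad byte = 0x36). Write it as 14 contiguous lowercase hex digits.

Key decimal bytes [248, 197, 91, 138, 165, 0, 40] = f8 c5 5b 8a a5 00 28 is exactly B = 7 bytes: K' = f8 c5 5b 8a a5 00 28.
XOR each byte with 0x36: f8⊕36=ce, c5⊕36=f3, 5b⊕36=6d, 8a⊕36=bc, a5⊕36=93, 00⊕36=36, 28⊕36=1e.

cef36dbc93361e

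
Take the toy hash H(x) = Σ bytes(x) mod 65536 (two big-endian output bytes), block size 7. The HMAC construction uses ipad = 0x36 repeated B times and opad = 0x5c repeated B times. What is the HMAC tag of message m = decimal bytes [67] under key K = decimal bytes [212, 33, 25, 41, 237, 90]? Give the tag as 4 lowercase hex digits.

02dc

Key decimal bytes [212, 33, 25, 41, 237, 90] = d4 21 19 29 ed 5a is 6 bytes ≤ B = 7; zero-pad to 7 bytes: K' = d4 21 19 29 ed 5a 00.
K' ⊕ ipad = e2 17 2f 1f db 6c 36.  K' ⊕ opad = 88 7d 45 75 b1 06 5c.
Inner input = (K'⊕ipad) ∥ m = e2 17 2f 1f db 6c 36 ∥ 43.
Inner hash: sum = 226+23+47+31+219+108+54+67 = 775 → 03 07.
Outer input = (K'⊕opad) ∥ inner = 88 7d 45 75 b1 06 5c ∥ 03 07.
Outer hash (tag): sum = 136+125+69+117+177+6+92+3+7 = 732 → 02 dc.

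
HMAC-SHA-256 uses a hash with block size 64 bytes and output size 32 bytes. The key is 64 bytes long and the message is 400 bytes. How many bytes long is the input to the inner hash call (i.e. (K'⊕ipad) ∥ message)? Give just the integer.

464

Key is 64 ≤ 64 bytes, zero-padded: |K'| = 64.
Inner input = (K'⊕ipad) ∥ m → 64 + 400 = 464 bytes.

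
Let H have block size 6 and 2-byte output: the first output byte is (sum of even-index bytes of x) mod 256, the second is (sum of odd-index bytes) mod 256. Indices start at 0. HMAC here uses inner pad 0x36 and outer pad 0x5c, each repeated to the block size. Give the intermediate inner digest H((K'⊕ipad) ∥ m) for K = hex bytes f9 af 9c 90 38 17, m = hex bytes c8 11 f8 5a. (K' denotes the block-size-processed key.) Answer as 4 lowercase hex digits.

Key hex bytes f9 af 9c 90 38 17 is exactly B = 6 bytes: K' = f9 af 9c 90 38 17.
K' ⊕ ipad = cf 99 aa a6 0e 21.
Inner input = cf 99 aa a6 0e 21 ∥ c8 11 f8 5a.
Inner hash: even-index sum = 839 mod 256 = 71; odd-index sum = 459 mod 256 = 203 → 47 cb.

47cb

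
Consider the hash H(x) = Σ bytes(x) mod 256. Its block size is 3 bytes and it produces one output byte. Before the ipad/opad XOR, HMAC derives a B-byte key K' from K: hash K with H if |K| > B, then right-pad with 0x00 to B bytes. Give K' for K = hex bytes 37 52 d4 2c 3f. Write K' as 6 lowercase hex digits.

|K| = 5 > B = 3, so first hash the key.
H(K): sum = 55+82+212+44+63 = 456; mod 256 = 200 → c8.
Zero-pad H(K) = c8 to 3 bytes: K' = c8 00 00.

c80000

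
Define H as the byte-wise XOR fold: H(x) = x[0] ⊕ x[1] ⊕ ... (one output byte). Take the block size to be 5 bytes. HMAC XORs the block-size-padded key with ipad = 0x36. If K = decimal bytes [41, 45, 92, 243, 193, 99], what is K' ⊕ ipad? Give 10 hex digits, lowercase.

3f36363636

Key decimal bytes [41, 45, 92, 243, 193, 99] = 29 2d 5c f3 c1 63 is 6 bytes > B = 5, so hash it first: H(key) = 09, then zero-pad to 5 bytes: K' = 09 00 00 00 00.
XOR each byte with 0x36: 09⊕36=3f, 00⊕36=36, 00⊕36=36, 00⊕36=36, 00⊕36=36.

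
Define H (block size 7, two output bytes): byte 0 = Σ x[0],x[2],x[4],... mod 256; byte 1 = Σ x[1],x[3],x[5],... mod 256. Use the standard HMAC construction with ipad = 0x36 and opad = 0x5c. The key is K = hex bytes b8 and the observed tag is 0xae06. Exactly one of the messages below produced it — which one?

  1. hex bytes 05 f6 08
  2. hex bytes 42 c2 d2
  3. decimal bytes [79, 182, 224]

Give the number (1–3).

Key hex bytes b8 is 1 byte ≤ B = 7; zero-pad to 7 bytes: K' = b8 00 00 00 00 00 00.
K' ⊕ ipad = 8e 36 36 36 36 36 36; K' ⊕ opad = e4 5c 5c 5c 5c 5c 5c.
m1: inner = H(8e 36 36 36 36 36 36 05 f6 08) = 26 af; tag = H(e4 5c 5c 5c 5c 5c 5c 26 af) = a73a
m2: inner = H(8e 36 36 36 36 36 36 42 c2 d2) = f2 b6; tag = H(e4 5c 5c 5c 5c 5c 5c f2 b6) = ae06 ← matches
m3: inner = H(8e 36 36 36 36 36 36 4f b6 e0) = e6 d1; tag = H(e4 5c 5c 5c 5c 5c 5c e6 d1) = c9fa

2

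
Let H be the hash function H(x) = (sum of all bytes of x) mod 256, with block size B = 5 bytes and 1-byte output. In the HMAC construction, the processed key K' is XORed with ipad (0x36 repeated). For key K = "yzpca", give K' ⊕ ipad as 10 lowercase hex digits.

4f4c465557

Key "yzpca" = 79 7a 70 63 61 is exactly B = 5 bytes: K' = 79 7a 70 63 61.
XOR each byte with 0x36: 79⊕36=4f, 7a⊕36=4c, 70⊕36=46, 63⊕36=55, 61⊕36=57.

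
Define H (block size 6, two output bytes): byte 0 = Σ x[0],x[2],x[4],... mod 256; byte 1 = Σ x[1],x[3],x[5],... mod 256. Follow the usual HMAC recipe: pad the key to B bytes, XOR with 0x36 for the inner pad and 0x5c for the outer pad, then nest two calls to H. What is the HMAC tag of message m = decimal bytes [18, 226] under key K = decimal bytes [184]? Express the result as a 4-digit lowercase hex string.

a898

Key decimal bytes [184] = b8 is 1 byte ≤ B = 6; zero-pad to 6 bytes: K' = b8 00 00 00 00 00.
K' ⊕ ipad = 8e 36 36 36 36 36.  K' ⊕ opad = e4 5c 5c 5c 5c 5c.
Inner input = (K'⊕ipad) ∥ m = 8e 36 36 36 36 36 ∥ 12 e2.
Inner hash: even-index sum = 268 mod 256 = 12; odd-index sum = 388 mod 256 = 132 → 0c 84.
Outer input = (K'⊕opad) ∥ inner = e4 5c 5c 5c 5c 5c ∥ 0c 84.
Outer hash (tag): even-index sum = 424 mod 256 = 168; odd-index sum = 408 mod 256 = 152 → a8 98.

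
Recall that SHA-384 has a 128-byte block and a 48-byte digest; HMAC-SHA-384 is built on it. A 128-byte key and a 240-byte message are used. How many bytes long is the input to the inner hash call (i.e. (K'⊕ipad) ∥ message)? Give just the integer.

Key is 128 ≤ 128 bytes, zero-padded: |K'| = 128.
Inner input = (K'⊕ipad) ∥ m → 128 + 240 = 368 bytes.

368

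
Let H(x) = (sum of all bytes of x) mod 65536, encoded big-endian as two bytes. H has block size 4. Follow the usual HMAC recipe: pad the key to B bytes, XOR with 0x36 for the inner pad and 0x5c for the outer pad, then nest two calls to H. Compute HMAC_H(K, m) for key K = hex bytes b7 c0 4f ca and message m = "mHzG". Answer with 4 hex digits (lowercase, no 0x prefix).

0296

Key hex bytes b7 c0 4f ca is exactly B = 4 bytes: K' = b7 c0 4f ca.
K' ⊕ ipad = 81 f6 79 fc.  K' ⊕ opad = eb 9c 13 96.
Inner input = (K'⊕ipad) ∥ m = 81 f6 79 fc ∥ 6d 48 7a 47.
Inner hash: sum = 129+246+121+252+109+72+122+71 = 1122 → 04 62.
Outer input = (K'⊕opad) ∥ inner = eb 9c 13 96 ∥ 04 62.
Outer hash (tag): sum = 235+156+19+150+4+98 = 662 → 02 96.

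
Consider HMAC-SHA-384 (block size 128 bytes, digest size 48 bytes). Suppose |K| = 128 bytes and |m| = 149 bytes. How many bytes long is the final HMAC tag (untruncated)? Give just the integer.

48

The tag is one SHA-384 digest: 48 bytes.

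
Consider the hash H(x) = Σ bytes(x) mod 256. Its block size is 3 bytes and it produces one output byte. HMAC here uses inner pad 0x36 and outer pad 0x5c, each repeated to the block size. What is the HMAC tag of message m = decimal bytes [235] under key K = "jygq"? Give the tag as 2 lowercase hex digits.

83

Key "jygq" = 6a 79 67 71 is 4 bytes > B = 3, so hash it first: H(key) = bb, then zero-pad to 3 bytes: K' = bb 00 00.
K' ⊕ ipad = 8d 36 36.  K' ⊕ opad = e7 5c 5c.
Inner input = (K'⊕ipad) ∥ m = 8d 36 36 ∥ eb.
Inner hash: sum = 141+54+54+235 = 484; mod 256 = 228 → e4.
Outer input = (K'⊕opad) ∥ inner = e7 5c 5c ∥ e4.
Outer hash (tag): sum = 231+92+92+228 = 643; mod 256 = 131 → 83.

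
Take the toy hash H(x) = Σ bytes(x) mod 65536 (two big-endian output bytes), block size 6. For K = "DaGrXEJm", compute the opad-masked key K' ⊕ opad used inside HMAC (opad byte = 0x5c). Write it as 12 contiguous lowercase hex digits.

5eee5c5c5c5c

Key "DaGrXEJm" = 44 61 47 72 58 45 4a 6d is 8 bytes > B = 6, so hash it first: H(key) = 02 b2, then zero-pad to 6 bytes: K' = 02 b2 00 00 00 00.
XOR each byte with 0x5c: 02⊕5c=5e, b2⊕5c=ee, 00⊕5c=5c, 00⊕5c=5c, 00⊕5c=5c, 00⊕5c=5c.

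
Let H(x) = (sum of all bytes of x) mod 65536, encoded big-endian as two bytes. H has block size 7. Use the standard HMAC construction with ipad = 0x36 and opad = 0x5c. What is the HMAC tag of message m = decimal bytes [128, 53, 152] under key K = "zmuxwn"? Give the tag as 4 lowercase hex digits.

Key "zmuxwn" = 7a 6d 75 78 77 6e is 6 bytes ≤ B = 7; zero-pad to 7 bytes: K' = 7a 6d 75 78 77 6e 00.
K' ⊕ ipad = 4c 5b 43 4e 41 58 36.  K' ⊕ opad = 26 31 29 24 2b 32 5c.
Inner input = (K'⊕ipad) ∥ m = 4c 5b 43 4e 41 58 36 ∥ 80 35 98.
Inner hash: sum = 76+91+67+78+65+88+54+128+53+152 = 852 → 03 54.
Outer input = (K'⊕opad) ∥ inner = 26 31 29 24 2b 32 5c ∥ 03 54.
Outer hash (tag): sum = 38+49+41+36+43+50+92+3+84 = 436 → 01 b4.

01b4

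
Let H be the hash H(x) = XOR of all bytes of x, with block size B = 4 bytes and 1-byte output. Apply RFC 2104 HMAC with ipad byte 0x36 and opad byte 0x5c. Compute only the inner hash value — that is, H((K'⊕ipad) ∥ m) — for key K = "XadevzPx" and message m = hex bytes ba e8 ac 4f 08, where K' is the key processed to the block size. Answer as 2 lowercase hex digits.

a5

Key "XadevzPx" = 58 61 64 65 76 7a 50 78 is 8 bytes > B = 4, so hash it first: H(key) = 1c, then zero-pad to 4 bytes: K' = 1c 00 00 00.
K' ⊕ ipad = 2a 36 36 36.
Inner input = 2a 36 36 36 ∥ ba e8 ac 4f 08.
Inner hash: XOR 2a⊕36⊕36⊕36⊕ba⊕e8⊕ac⊕4f⊕08 = a5.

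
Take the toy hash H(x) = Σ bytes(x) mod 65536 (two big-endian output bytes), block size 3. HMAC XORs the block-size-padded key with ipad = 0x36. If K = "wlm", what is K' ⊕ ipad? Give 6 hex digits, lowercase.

Key "wlm" = 77 6c 6d is exactly B = 3 bytes: K' = 77 6c 6d.
XOR each byte with 0x36: 77⊕36=41, 6c⊕36=5a, 6d⊕36=5b.

415a5b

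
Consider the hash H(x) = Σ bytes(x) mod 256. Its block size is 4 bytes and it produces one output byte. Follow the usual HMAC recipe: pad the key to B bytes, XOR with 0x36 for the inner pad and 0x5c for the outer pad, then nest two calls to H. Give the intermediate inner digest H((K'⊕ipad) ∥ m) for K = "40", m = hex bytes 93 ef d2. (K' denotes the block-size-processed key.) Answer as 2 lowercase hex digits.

Key "40" = 34 30 is 2 bytes ≤ B = 4; zero-pad to 4 bytes: K' = 34 30 00 00.
K' ⊕ ipad = 02 06 36 36.
Inner input = 02 06 36 36 ∥ 93 ef d2.
Inner hash: sum = 2+6+54+54+147+239+210 = 712; mod 256 = 200 → c8.

c8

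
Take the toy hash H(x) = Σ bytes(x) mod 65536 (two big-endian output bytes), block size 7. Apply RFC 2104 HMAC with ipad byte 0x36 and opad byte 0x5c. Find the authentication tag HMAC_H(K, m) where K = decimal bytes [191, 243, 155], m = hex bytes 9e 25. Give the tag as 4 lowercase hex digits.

Key decimal bytes [191, 243, 155] = bf f3 9b is 3 bytes ≤ B = 7; zero-pad to 7 bytes: K' = bf f3 9b 00 00 00 00.
K' ⊕ ipad = 89 c5 ad 36 36 36 36.  K' ⊕ opad = e3 af c7 5c 5c 5c 5c.
Inner input = (K'⊕ipad) ∥ m = 89 c5 ad 36 36 36 36 ∥ 9e 25.
Inner hash: sum = 137+197+173+54+54+54+54+158+37 = 918 → 03 96.
Outer input = (K'⊕opad) ∥ inner = e3 af c7 5c 5c 5c 5c ∥ 03 96.
Outer hash (tag): sum = 227+175+199+92+92+92+92+3+150 = 1122 → 04 62.

0462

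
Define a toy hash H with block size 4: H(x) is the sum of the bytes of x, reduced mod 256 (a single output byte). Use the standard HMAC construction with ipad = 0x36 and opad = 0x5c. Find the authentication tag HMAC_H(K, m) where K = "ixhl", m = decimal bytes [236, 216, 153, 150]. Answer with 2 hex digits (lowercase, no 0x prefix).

15

Key "ixhl" = 69 78 68 6c is exactly B = 4 bytes: K' = 69 78 68 6c.
K' ⊕ ipad = 5f 4e 5e 5a.  K' ⊕ opad = 35 24 34 30.
Inner input = (K'⊕ipad) ∥ m = 5f 4e 5e 5a ∥ ec d8 99 96.
Inner hash: sum = 95+78+94+90+236+216+153+150 = 1112; mod 256 = 88 → 58.
Outer input = (K'⊕opad) ∥ inner = 35 24 34 30 ∥ 58.
Outer hash (tag): sum = 53+36+52+48+88 = 277; mod 256 = 21 → 15.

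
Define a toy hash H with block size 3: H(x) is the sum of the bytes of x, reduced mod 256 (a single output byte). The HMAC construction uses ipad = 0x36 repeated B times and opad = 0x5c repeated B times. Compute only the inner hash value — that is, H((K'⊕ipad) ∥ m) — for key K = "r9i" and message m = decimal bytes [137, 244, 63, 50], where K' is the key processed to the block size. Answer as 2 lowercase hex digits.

a0

Key "r9i" = 72 39 69 is exactly B = 3 bytes: K' = 72 39 69.
K' ⊕ ipad = 44 0f 5f.
Inner input = 44 0f 5f ∥ 89 f4 3f 32.
Inner hash: sum = 68+15+95+137+244+63+50 = 672; mod 256 = 160 → a0.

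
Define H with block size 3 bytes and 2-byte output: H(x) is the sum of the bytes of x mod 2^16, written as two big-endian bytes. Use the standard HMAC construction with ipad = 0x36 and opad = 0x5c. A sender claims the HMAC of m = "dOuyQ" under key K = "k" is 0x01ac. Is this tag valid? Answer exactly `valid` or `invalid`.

valid

Key "k" = 6b is 1 byte ≤ B = 3; zero-pad to 3 bytes: K' = 6b 00 00.
K' ⊕ ipad = 5d 36 36; K' ⊕ opad = 37 5c 5c.
Inner hash: sum = 93+54+54+100+79+117+121+81 = 699 → 02 bb.
Outer hash (recomputed tag): sum = 55+92+92+2+187 = 428 → 01 ac.
Recomputed tag = 01ac; claimed = 01ac → match.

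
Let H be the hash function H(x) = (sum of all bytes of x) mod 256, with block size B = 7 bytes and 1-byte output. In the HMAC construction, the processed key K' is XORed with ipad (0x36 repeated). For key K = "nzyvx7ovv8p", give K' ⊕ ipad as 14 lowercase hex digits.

Key "nzyvx7ovv8p" = 6e 7a 79 76 78 37 6f 76 76 38 70 is 11 bytes > B = 7, so hash it first: H(key) = 89, then zero-pad to 7 bytes: K' = 89 00 00 00 00 00 00.
XOR each byte with 0x36: 89⊕36=bf, 00⊕36=36, 00⊕36=36, 00⊕36=36, 00⊕36=36, 00⊕36=36, 00⊕36=36.

bf363636363636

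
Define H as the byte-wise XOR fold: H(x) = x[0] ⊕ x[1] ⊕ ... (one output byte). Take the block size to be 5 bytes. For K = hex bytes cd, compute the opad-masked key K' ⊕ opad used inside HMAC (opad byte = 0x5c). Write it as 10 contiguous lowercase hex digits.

915c5c5c5c

Key hex bytes cd is 1 byte ≤ B = 5; zero-pad to 5 bytes: K' = cd 00 00 00 00.
XOR each byte with 0x5c: cd⊕5c=91, 00⊕5c=5c, 00⊕5c=5c, 00⊕5c=5c, 00⊕5c=5c.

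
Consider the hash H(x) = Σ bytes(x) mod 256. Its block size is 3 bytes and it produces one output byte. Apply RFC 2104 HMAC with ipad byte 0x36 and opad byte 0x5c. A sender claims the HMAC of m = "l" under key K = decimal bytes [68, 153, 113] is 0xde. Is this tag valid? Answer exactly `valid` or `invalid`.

valid

Key decimal bytes [68, 153, 113] = 44 99 71 is exactly B = 3 bytes: K' = 44 99 71.
K' ⊕ ipad = 72 af 47; K' ⊕ opad = 18 c5 2d.
Inner hash: sum = 114+175+71+108 = 468; mod 256 = 212 → d4.
Outer hash (recomputed tag): sum = 24+197+45+212 = 478; mod 256 = 222 → de.
Recomputed tag = de; claimed = de → match.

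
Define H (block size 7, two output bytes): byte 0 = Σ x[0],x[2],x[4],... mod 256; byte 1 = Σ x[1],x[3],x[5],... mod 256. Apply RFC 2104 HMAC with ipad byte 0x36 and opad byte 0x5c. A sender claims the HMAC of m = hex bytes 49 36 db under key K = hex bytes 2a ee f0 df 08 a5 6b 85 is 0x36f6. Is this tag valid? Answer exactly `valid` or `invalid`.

valid

Key hex bytes 2a ee f0 df 08 a5 6b 85 is 8 bytes > B = 7, so hash it first: H(key) = 8d f7, then zero-pad to 7 bytes: K' = 8d f7 00 00 00 00 00.
K' ⊕ ipad = bb c1 36 36 36 36 36; K' ⊕ opad = d1 ab 5c 5c 5c 5c 5c.
Inner hash: even-index sum = 403 mod 256 = 147; odd-index sum = 593 mod 256 = 81 → 93 51.
Outer hash (recomputed tag): even-index sum = 566 mod 256 = 54; odd-index sum = 502 mod 256 = 246 → 36 f6.
Recomputed tag = 36f6; claimed = 36f6 → match.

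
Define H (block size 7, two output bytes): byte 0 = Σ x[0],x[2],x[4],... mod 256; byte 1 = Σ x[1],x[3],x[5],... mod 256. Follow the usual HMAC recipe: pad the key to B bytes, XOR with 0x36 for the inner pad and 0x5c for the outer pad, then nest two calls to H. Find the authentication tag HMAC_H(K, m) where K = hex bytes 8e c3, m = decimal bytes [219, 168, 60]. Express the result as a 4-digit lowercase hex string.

5e59

Key hex bytes 8e c3 is 2 bytes ≤ B = 7; zero-pad to 7 bytes: K' = 8e c3 00 00 00 00 00.
K' ⊕ ipad = b8 f5 36 36 36 36 36.  K' ⊕ opad = d2 9f 5c 5c 5c 5c 5c.
Inner input = (K'⊕ipad) ∥ m = b8 f5 36 36 36 36 36 ∥ db a8 3c.
Inner hash: even-index sum = 514 mod 256 = 2; odd-index sum = 632 mod 256 = 120 → 02 78.
Outer input = (K'⊕opad) ∥ inner = d2 9f 5c 5c 5c 5c 5c ∥ 02 78.
Outer hash (tag): even-index sum = 606 mod 256 = 94; odd-index sum = 345 mod 256 = 89 → 5e 59.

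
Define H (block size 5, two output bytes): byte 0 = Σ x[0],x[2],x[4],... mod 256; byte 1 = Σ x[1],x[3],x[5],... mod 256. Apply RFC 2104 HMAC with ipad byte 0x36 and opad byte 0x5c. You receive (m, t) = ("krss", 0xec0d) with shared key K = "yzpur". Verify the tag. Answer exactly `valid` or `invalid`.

valid

Key "yzpur" = 79 7a 70 75 72 is exactly B = 5 bytes: K' = 79 7a 70 75 72.
K' ⊕ ipad = 4f 4c 46 43 44; K' ⊕ opad = 25 26 2c 29 2e.
Inner hash: even-index sum = 446 mod 256 = 190; odd-index sum = 365 mod 256 = 109 → be 6d.
Outer hash (recomputed tag): even-index sum = 236 mod 256 = 236; odd-index sum = 269 mod 256 = 13 → ec 0d.
Recomputed tag = ec0d; claimed = ec0d → match.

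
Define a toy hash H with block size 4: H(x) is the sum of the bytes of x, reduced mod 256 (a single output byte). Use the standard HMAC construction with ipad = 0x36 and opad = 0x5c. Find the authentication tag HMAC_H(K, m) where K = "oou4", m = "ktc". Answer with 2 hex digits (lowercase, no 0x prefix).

Key "oou4" = 6f 6f 75 34 is exactly B = 4 bytes: K' = 6f 6f 75 34.
K' ⊕ ipad = 59 59 43 02.  K' ⊕ opad = 33 33 29 68.
Inner input = (K'⊕ipad) ∥ m = 59 59 43 02 ∥ 6b 74 63.
Inner hash: sum = 89+89+67+2+107+116+99 = 569; mod 256 = 57 → 39.
Outer input = (K'⊕opad) ∥ inner = 33 33 29 68 ∥ 39.
Outer hash (tag): sum = 51+51+41+104+57 = 304; mod 256 = 48 → 30.

30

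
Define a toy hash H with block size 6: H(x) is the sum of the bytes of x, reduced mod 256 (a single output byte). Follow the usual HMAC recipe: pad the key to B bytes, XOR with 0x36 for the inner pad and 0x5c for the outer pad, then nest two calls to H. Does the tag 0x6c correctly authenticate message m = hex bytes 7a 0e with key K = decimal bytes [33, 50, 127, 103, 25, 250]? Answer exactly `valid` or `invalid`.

Key decimal bytes [33, 50, 127, 103, 25, 250] = 21 32 7f 67 19 fa is exactly B = 6 bytes: K' = 21 32 7f 67 19 fa.
K' ⊕ ipad = 17 04 49 51 2f cc; K' ⊕ opad = 7d 6e 23 3b 45 a6.
Inner hash: sum = 23+4+73+81+47+204+122+14 = 568; mod 256 = 56 → 38.
Outer hash (recomputed tag): sum = 125+110+35+59+69+166+56 = 620; mod 256 = 108 → 6c.
Recomputed tag = 6c; claimed = 6c → match.

valid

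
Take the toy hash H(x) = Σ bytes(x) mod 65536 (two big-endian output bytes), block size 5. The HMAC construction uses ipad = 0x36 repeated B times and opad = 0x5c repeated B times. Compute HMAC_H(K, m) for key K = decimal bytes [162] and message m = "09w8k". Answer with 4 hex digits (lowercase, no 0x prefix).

035f

Key decimal bytes [162] = a2 is 1 byte ≤ B = 5; zero-pad to 5 bytes: K' = a2 00 00 00 00.
K' ⊕ ipad = 94 36 36 36 36.  K' ⊕ opad = fe 5c 5c 5c 5c.
Inner input = (K'⊕ipad) ∥ m = 94 36 36 36 36 ∥ 30 39 77 38 6b.
Inner hash: sum = 148+54+54+54+54+48+57+119+56+107 = 751 → 02 ef.
Outer input = (K'⊕opad) ∥ inner = fe 5c 5c 5c 5c ∥ 02 ef.
Outer hash (tag): sum = 254+92+92+92+92+2+239 = 863 → 03 5f.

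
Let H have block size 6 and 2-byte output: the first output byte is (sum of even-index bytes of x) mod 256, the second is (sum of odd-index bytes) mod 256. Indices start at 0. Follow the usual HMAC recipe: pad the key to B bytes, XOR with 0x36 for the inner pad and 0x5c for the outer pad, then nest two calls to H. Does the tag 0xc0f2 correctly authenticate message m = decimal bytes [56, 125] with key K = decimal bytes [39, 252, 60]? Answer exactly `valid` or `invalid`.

Key decimal bytes [39, 252, 60] = 27 fc 3c is 3 bytes ≤ B = 6; zero-pad to 6 bytes: K' = 27 fc 3c 00 00 00.
K' ⊕ ipad = 11 ca 0a 36 36 36; K' ⊕ opad = 7b a0 60 5c 5c 5c.
Inner hash: even-index sum = 137 mod 256 = 137; odd-index sum = 435 mod 256 = 179 → 89 b3.
Outer hash (recomputed tag): even-index sum = 448 mod 256 = 192; odd-index sum = 523 mod 256 = 11 → c0 0b.
Recomputed tag = c00b; claimed = c0f2 → mismatch.

invalid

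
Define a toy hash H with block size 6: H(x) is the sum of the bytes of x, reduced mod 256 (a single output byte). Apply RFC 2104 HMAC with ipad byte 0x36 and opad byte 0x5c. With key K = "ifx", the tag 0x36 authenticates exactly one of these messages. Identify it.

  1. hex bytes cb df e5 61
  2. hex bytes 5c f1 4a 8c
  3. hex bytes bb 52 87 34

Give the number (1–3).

1

Key "ifx" = 69 66 78 is 3 bytes ≤ B = 6; zero-pad to 6 bytes: K' = 69 66 78 00 00 00.
K' ⊕ ipad = 5f 50 4e 36 36 36; K' ⊕ opad = 35 3a 24 5c 5c 5c.
m1: inner = H(5f 50 4e 36 36 36 cb df e5 61) = 8f; tag = H(35 3a 24 5c 5c 5c 8f) = 36 ← matches
m2: inner = H(5f 50 4e 36 36 36 5c f1 4a 8c) = c2; tag = H(35 3a 24 5c 5c 5c c2) = 69
m3: inner = H(5f 50 4e 36 36 36 bb 52 87 34) = 67; tag = H(35 3a 24 5c 5c 5c 67) = 0e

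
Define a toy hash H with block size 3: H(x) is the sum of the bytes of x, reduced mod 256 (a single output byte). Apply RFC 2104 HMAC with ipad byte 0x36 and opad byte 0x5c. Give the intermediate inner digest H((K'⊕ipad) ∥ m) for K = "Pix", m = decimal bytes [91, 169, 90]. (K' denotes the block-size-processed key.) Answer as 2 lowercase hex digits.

71

Key "Pix" = 50 69 78 is exactly B = 3 bytes: K' = 50 69 78.
K' ⊕ ipad = 66 5f 4e.
Inner input = 66 5f 4e ∥ 5b a9 5a.
Inner hash: sum = 102+95+78+91+169+90 = 625; mod 256 = 113 → 71.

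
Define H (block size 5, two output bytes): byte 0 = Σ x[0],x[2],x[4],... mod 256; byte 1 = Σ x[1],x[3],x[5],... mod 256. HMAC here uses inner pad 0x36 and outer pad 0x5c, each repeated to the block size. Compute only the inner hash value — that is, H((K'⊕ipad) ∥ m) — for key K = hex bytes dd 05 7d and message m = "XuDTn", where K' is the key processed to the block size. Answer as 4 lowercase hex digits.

Key hex bytes dd 05 7d is 3 bytes ≤ B = 5; zero-pad to 5 bytes: K' = dd 05 7d 00 00.
K' ⊕ ipad = eb 33 4b 36 36.
Inner input = eb 33 4b 36 36 ∥ 58 75 44 54 6e.
Inner hash: even-index sum = 565 mod 256 = 53; odd-index sum = 371 mod 256 = 115 → 35 73.

3573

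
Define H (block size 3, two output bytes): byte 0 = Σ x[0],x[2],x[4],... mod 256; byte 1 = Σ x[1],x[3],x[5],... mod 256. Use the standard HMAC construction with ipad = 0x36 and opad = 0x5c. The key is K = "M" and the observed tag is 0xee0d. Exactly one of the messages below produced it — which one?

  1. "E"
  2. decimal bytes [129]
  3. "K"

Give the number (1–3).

Key "M" = 4d is 1 byte ≤ B = 3; zero-pad to 3 bytes: K' = 4d 00 00.
K' ⊕ ipad = 7b 36 36; K' ⊕ opad = 11 5c 5c.
m1: inner = H(7b 36 36 45) = b1 7b; tag = H(11 5c 5c b1 7b) = e80d
m2: inner = H(7b 36 36 81) = b1 b7; tag = H(11 5c 5c b1 b7) = 240d
m3: inner = H(7b 36 36 4b) = b1 81; tag = H(11 5c 5c b1 81) = ee0d ← matches

3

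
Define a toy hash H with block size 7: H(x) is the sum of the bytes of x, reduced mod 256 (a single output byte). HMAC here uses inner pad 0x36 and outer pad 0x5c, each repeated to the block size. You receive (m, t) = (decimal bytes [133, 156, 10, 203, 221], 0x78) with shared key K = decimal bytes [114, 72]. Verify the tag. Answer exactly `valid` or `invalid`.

Key decimal bytes [114, 72] = 72 48 is 2 bytes ≤ B = 7; zero-pad to 7 bytes: K' = 72 48 00 00 00 00 00.
K' ⊕ ipad = 44 7e 36 36 36 36 36; K' ⊕ opad = 2e 14 5c 5c 5c 5c 5c.
Inner hash: sum = 68+126+54+54+54+54+54+133+156+10+203+221 = 1187; mod 256 = 163 → a3.
Outer hash (recomputed tag): sum = 46+20+92+92+92+92+92+163 = 689; mod 256 = 177 → b1.
Recomputed tag = b1; claimed = 78 → mismatch.

invalid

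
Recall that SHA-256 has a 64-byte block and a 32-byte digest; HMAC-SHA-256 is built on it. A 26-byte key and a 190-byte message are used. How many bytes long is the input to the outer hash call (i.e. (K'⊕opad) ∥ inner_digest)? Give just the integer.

96

Key is 26 ≤ 64 bytes, zero-padded: |K'| = 64.
Outer input = (K'⊕opad) ∥ H(inner) → 64 + 32 = 96 bytes.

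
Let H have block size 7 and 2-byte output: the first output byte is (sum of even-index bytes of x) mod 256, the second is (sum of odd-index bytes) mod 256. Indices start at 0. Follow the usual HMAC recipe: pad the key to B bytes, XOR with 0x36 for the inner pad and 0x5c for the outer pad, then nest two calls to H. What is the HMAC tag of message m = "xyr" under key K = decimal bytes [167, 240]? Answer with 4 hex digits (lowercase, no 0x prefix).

2b10

Key decimal bytes [167, 240] = a7 f0 is 2 bytes ≤ B = 7; zero-pad to 7 bytes: K' = a7 f0 00 00 00 00 00.
K' ⊕ ipad = 91 c6 36 36 36 36 36.  K' ⊕ opad = fb ac 5c 5c 5c 5c 5c.
Inner input = (K'⊕ipad) ∥ m = 91 c6 36 36 36 36 36 ∥ 78 79 72.
Inner hash: even-index sum = 428 mod 256 = 172; odd-index sum = 540 mod 256 = 28 → ac 1c.
Outer input = (K'⊕opad) ∥ inner = fb ac 5c 5c 5c 5c 5c ∥ ac 1c.
Outer hash (tag): even-index sum = 555 mod 256 = 43; odd-index sum = 528 mod 256 = 16 → 2b 10.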